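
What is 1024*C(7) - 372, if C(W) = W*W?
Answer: 49804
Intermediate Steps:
C(W) = W**2
1024*C(7) - 372 = 1024*7**2 - 372 = 1024*49 - 372 = 50176 - 372 = 49804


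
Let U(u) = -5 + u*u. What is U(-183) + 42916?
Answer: 76400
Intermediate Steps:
U(u) = -5 + u²
U(-183) + 42916 = (-5 + (-183)²) + 42916 = (-5 + 33489) + 42916 = 33484 + 42916 = 76400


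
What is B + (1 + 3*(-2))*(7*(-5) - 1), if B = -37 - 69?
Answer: 74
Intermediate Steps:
B = -106
B + (1 + 3*(-2))*(7*(-5) - 1) = -106 + (1 + 3*(-2))*(7*(-5) - 1) = -106 + (1 - 6)*(-35 - 1) = -106 - 5*(-36) = -106 + 180 = 74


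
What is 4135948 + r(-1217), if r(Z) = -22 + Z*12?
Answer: 4121322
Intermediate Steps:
r(Z) = -22 + 12*Z
4135948 + r(-1217) = 4135948 + (-22 + 12*(-1217)) = 4135948 + (-22 - 14604) = 4135948 - 14626 = 4121322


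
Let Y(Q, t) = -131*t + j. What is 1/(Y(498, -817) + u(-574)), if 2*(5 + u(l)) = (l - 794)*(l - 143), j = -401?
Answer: 1/597049 ≈ 1.6749e-6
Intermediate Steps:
u(l) = -5 + (-794 + l)*(-143 + l)/2 (u(l) = -5 + ((l - 794)*(l - 143))/2 = -5 + ((-794 + l)*(-143 + l))/2 = -5 + (-794 + l)*(-143 + l)/2)
Y(Q, t) = -401 - 131*t (Y(Q, t) = -131*t - 401 = -401 - 131*t)
1/(Y(498, -817) + u(-574)) = 1/((-401 - 131*(-817)) + (56766 + (1/2)*(-574)**2 - 937/2*(-574))) = 1/((-401 + 107027) + (56766 + (1/2)*329476 + 268919)) = 1/(106626 + (56766 + 164738 + 268919)) = 1/(106626 + 490423) = 1/597049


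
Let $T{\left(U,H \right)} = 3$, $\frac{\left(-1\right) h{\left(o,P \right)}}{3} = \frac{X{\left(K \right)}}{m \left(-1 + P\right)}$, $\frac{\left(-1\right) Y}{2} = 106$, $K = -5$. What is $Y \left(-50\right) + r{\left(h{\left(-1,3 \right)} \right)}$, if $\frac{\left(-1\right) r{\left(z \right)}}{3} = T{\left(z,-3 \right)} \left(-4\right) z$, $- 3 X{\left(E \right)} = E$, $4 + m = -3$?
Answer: $\frac{74290}{7} \approx 10613.0$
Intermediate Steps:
$m = -7$ ($m = -4 - 3 = -7$)
$Y = -212$ ($Y = \left(-2\right) 106 = -212$)
$X{\left(E \right)} = - \frac{E}{3}$
$h{\left(o,P \right)} = - \frac{5}{7 - 7 P}$ ($h{\left(o,P \right)} = - 3 \frac{\left(- \frac{1}{3}\right) \left(-5\right)}{\left(-7\right) \left(-1 + P\right)} = - 3 \frac{5}{3 \left(7 - 7 P\right)} = - \frac{5}{7 - 7 P}$)
$r{\left(z \right)} = 36 z$ ($r{\left(z \right)} = - 3 \cdot 3 \left(-4\right) z = - 3 \left(- 12 z\right) = 36 z$)
$Y \left(-50\right) + r{\left(h{\left(-1,3 \right)} \right)} = \left(-212\right) \left(-50\right) + 36 \frac{5}{7 \left(-1 + 3\right)} = 10600 + 36 \frac{5}{7 \cdot 2} = 10600 + 36 \cdot \frac{5}{7} \cdot \frac{1}{2} = 10600 + 36 \cdot \frac{5}{14} = 10600 + \frac{90}{7} = \frac{74290}{7}$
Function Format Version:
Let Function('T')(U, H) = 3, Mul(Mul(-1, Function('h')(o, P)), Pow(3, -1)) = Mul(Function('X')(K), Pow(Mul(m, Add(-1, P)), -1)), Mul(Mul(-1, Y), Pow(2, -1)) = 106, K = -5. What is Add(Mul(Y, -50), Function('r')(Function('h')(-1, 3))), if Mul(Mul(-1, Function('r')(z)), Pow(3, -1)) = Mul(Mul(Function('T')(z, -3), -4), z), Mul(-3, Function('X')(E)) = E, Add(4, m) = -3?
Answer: Rational(74290, 7) ≈ 10613.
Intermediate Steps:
m = -7 (m = Add(-4, -3) = -7)
Y = -212 (Y = Mul(-2, 106) = -212)
Function('X')(E) = Mul(Rational(-1, 3), E)
Function('h')(o, P) = Mul(-5, Pow(Add(7, Mul(-7, P)), -1)) (Function('h')(o, P) = Mul(-3, Mul(Mul(Rational(-1, 3), -5), Pow(Mul(-7, Add(-1, P)), -1))) = Mul(-3, Mul(Rational(5, 3), Pow(Add(7, Mul(-7, P)), -1))) = Mul(-5, Pow(Add(7, Mul(-7, P)), -1)))
Function('r')(z) = Mul(36, z) (Function('r')(z) = Mul(-3, Mul(Mul(3, -4), z)) = Mul(-3, Mul(-12, z)) = Mul(36, z))
Add(Mul(Y, -50), Function('r')(Function('h')(-1, 3))) = Add(Mul(-212, -50), Mul(36, Mul(Rational(5, 7), Pow(Add(-1, 3), -1)))) = Add(10600, Mul(36, Mul(Rational(5, 7), Pow(2, -1)))) = Add(10600, Mul(36, Mul(Rational(5, 7), Rational(1, 2)))) = Add(10600, Mul(36, Rational(5, 14))) = Add(10600, Rational(90, 7)) = Rational(74290, 7)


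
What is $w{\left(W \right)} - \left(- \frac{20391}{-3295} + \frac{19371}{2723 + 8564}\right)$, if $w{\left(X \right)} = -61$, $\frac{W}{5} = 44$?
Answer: $- \frac{2562611227}{37190665} \approx -68.905$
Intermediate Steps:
$W = 220$ ($W = 5 \cdot 44 = 220$)
$w{\left(W \right)} - \left(- \frac{20391}{-3295} + \frac{19371}{2723 + 8564}\right) = -61 - \left(- \frac{20391}{-3295} + \frac{19371}{2723 + 8564}\right) = -61 - \left(\left(-20391\right) \left(- \frac{1}{3295}\right) + \frac{19371}{11287}\right) = -61 - \left(\frac{20391}{3295} + 19371 \cdot \frac{1}{11287}\right) = -61 - \left(\frac{20391}{3295} + \frac{19371}{11287}\right) = -61 - \frac{293980662}{37190665} = - \frac{2562611227}{37190665}$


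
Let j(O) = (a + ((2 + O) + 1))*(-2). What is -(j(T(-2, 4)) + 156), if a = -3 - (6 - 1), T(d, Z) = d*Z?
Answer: -182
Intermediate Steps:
T(d, Z) = Z*d
a = -8 (a = -3 - 1*5 = -3 - 5 = -8)
j(O) = 10 - 2*O (j(O) = (-8 + ((2 + O) + 1))*(-2) = (-8 + (3 + O))*(-2) = (-5 + O)*(-2) = 10 - 2*O)
-(j(T(-2, 4)) + 156) = -((10 - 8*(-2)) + 156) = -((10 - 2*(-8)) + 156) = -((10 + 16) + 156) = -(26 + 156) = -1*182 = -182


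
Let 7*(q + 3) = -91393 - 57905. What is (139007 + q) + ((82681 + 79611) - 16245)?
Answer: 1846059/7 ≈ 2.6372e+5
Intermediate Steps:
q = -149319/7 (q = -3 + (-91393 - 57905)/7 = -3 + (⅐)*(-149298) = -3 - 149298/7 = -149319/7 ≈ -21331.)
(139007 + q) + ((82681 + 79611) - 16245) = (139007 - 149319/7) + ((82681 + 79611) - 16245) = 823730/7 + (162292 - 16245) = 823730/7 + 146047 = 1846059/7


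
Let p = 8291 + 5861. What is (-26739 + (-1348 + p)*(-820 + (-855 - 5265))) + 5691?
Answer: -88880808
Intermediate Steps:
p = 14152
(-26739 + (-1348 + p)*(-820 + (-855 - 5265))) + 5691 = (-26739 + (-1348 + 14152)*(-820 + (-855 - 5265))) + 5691 = (-26739 + 12804*(-820 - 6120)) + 5691 = (-26739 + 12804*(-6940)) + 5691 = (-26739 - 88859760) + 5691 = -88886499 + 5691 = -88880808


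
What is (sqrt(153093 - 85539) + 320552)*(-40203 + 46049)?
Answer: 1873946992 + 52614*sqrt(834) ≈ 1.8755e+9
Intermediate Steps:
(sqrt(153093 - 85539) + 320552)*(-40203 + 46049) = (sqrt(67554) + 320552)*5846 = (9*sqrt(834) + 320552)*5846 = (320552 + 9*sqrt(834))*5846 = 1873946992 + 52614*sqrt(834)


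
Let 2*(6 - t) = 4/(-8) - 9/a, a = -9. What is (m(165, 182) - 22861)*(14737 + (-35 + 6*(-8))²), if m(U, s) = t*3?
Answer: -988037875/2 ≈ -4.9402e+8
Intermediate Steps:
t = 23/4 (t = 6 - (4/(-8) - 9/(-9))/2 = 6 - (4*(-⅛) - 9*(-⅑))/2 = 6 - (-½ + 1)/2 = 6 - ½*½ = 6 - ¼ = 23/4 ≈ 5.7500)
m(U, s) = 69/4 (m(U, s) = (23/4)*3 = 69/4)
(m(165, 182) - 22861)*(14737 + (-35 + 6*(-8))²) = (69/4 - 22861)*(14737 + (-35 + 6*(-8))²) = -91375*(14737 + (-35 - 48)²)/4 = -91375*(14737 + (-83)²)/4 = -91375*(14737 + 6889)/4 = -91375/4*21626 = -988037875/2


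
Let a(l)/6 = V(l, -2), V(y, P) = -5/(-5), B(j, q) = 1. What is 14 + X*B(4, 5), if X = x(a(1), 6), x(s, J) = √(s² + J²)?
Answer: 14 + 6*√2 ≈ 22.485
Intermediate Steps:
V(y, P) = 1 (V(y, P) = -5*(-⅕) = 1)
a(l) = 6 (a(l) = 6*1 = 6)
x(s, J) = √(J² + s²)
X = 6*√2 (X = √(6² + 6²) = √(36 + 36) = √72 = 6*√2 ≈ 8.4853)
14 + X*B(4, 5) = 14 + (6*√2)*1 = 14 + 6*√2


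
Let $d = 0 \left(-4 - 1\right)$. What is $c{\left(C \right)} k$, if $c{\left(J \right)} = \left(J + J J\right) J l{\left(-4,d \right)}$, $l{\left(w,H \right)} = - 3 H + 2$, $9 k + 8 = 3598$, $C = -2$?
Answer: $- \frac{28720}{9} \approx -3191.1$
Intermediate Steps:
$k = \frac{3590}{9}$ ($k = - \frac{8}{9} + \frac{1}{9} \cdot 3598 = - \frac{8}{9} + \frac{3598}{9} = \frac{3590}{9} \approx 398.89$)
$d = 0$ ($d = 0 \left(-5\right) = 0$)
$l{\left(w,H \right)} = 2 - 3 H$
$c{\left(J \right)} = 2 J \left(J + J^{2}\right)$ ($c{\left(J \right)} = \left(J + J J\right) J \left(2 - 0\right) = \left(J + J^{2}\right) J \left(2 + 0\right) = J \left(J + J^{2}\right) 2 = 2 J \left(J + J^{2}\right)$)
$c{\left(C \right)} k = 2 \left(-2\right)^{2} \left(1 - 2\right) \frac{3590}{9} = 2 \cdot 4 \left(-1\right) \frac{3590}{9} = \left(-8\right) \frac{3590}{9} = - \frac{28720}{9}$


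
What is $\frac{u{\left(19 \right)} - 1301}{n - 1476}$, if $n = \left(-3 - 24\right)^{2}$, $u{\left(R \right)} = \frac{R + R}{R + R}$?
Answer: $\frac{1300}{747} \approx 1.7403$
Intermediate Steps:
$u{\left(R \right)} = 1$ ($u{\left(R \right)} = \frac{2 R}{2 R} = 2 R \frac{1}{2 R} = 1$)
$n = 729$ ($n = \left(-27\right)^{2} = 729$)
$\frac{u{\left(19 \right)} - 1301}{n - 1476} = \frac{1 - 1301}{729 - 1476} = - \frac{1300}{-747} = \left(-1300\right) \left(- \frac{1}{747}\right) = \frac{1300}{747}$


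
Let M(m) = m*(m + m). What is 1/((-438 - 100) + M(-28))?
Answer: 1/1030 ≈ 0.00097087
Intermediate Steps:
M(m) = 2*m**2 (M(m) = m*(2*m) = 2*m**2)
1/((-438 - 100) + M(-28)) = 1/((-438 - 100) + 2*(-28)**2) = 1/(-538 + 2*784) = 1/(-538 + 1568) = 1/1030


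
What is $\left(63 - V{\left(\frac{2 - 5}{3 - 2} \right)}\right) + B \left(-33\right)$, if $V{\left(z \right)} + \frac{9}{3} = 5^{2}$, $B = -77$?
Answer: $2582$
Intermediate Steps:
$V{\left(z \right)} = 22$ ($V{\left(z \right)} = -3 + 5^{2} = -3 + 25 = 22$)
$\left(63 - V{\left(\frac{2 - 5}{3 - 2} \right)}\right) + B \left(-33\right) = \left(63 - 22\right) - -2541 = \left(63 - 22\right) + 2541 = 41 + 2541 = 2582$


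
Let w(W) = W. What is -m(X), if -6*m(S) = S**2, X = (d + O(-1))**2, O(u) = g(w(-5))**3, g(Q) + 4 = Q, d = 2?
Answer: 279342903841/6 ≈ 4.6557e+10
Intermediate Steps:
g(Q) = -4 + Q
O(u) = -729 (O(u) = (-4 - 5)**3 = (-9)**3 = -729)
X = 528529 (X = (2 - 729)**2 = (-727)**2 = 528529)
m(S) = -S**2/6
-m(X) = -(-1)*528529**2/6 = -(-1)*279342903841/6 = -1*(-279342903841/6) = 279342903841/6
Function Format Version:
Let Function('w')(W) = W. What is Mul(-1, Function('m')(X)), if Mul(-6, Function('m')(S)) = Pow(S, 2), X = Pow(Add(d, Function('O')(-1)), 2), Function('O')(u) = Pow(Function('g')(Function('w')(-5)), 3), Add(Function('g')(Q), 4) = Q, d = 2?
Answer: Rational(279342903841, 6) ≈ 4.6557e+10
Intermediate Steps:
Function('g')(Q) = Add(-4, Q)
Function('O')(u) = -729 (Function('O')(u) = Pow(Add(-4, -5), 3) = Pow(-9, 3) = -729)
X = 528529 (X = Pow(Add(2, -729), 2) = Pow(-727, 2) = 528529)
Function('m')(S) = Mul(Rational(-1, 6), Pow(S, 2))
Mul(-1, Function('m')(X)) = Mul(-1, Mul(Rational(-1, 6), Pow(528529, 2))) = Mul(-1, Mul(Rational(-1, 6), 279342903841)) = Mul(-1, Rational(-279342903841, 6)) = Rational(279342903841, 6)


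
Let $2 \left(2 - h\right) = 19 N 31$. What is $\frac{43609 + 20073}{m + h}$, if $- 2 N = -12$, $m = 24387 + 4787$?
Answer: $\frac{63682}{27409} \approx 2.3234$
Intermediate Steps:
$m = 29174$
$N = 6$ ($N = \left(- \frac{1}{2}\right) \left(-12\right) = 6$)
$h = -1765$ ($h = 2 - \frac{19 \cdot 6 \cdot 31}{2} = 2 - \frac{114 \cdot 31}{2} = 2 - 1767 = -1765$)
$\frac{43609 + 20073}{m + h} = \frac{43609 + 20073}{29174 - 1765} = \frac{63682}{27409}$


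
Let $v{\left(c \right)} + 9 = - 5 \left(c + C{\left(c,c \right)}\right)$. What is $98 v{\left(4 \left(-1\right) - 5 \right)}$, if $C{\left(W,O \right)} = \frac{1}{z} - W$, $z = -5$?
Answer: $-784$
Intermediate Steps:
$C{\left(W,O \right)} = - \frac{1}{5} - W$ ($C{\left(W,O \right)} = \frac{1}{-5} - W = - \frac{1}{5} - W$)
$v{\left(c \right)} = -8$ ($v{\left(c \right)} = -9 - 5 \left(c - \left(\frac{1}{5} + c\right)\right) = -9 - -1 = -9 + 1 = -8$)
$98 v{\left(4 \left(-1\right) - 5 \right)} = 98 \left(-8\right) = -784$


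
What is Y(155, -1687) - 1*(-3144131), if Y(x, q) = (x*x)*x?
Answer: 6868006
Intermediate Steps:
Y(x, q) = x**3 (Y(x, q) = x**2*x = x**3)
Y(155, -1687) - 1*(-3144131) = 155**3 - 1*(-3144131) = 3723875 + 3144131 = 6868006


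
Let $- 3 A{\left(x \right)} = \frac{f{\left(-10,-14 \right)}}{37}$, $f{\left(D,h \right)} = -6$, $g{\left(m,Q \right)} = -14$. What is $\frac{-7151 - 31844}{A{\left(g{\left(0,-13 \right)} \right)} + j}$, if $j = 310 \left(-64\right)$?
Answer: $\frac{1442815}{734078} \approx 1.9655$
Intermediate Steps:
$A{\left(x \right)} = \frac{2}{37}$ ($A{\left(x \right)} = - \frac{\left(-6\right) \frac{1}{37}}{3} = \left(- \frac{1}{3}\right) \left(- \frac{6}{37}\right) = \frac{2}{37}$)
$j = -19840$
$\frac{-7151 - 31844}{A{\left(g{\left(0,-13 \right)} \right)} + j} = \frac{-7151 - 31844}{\frac{2}{37} - 19840} = - \frac{38995}{- \frac{734078}{37}} = \left(-38995\right) \left(- \frac{37}{734078}\right) = \frac{1442815}{734078}$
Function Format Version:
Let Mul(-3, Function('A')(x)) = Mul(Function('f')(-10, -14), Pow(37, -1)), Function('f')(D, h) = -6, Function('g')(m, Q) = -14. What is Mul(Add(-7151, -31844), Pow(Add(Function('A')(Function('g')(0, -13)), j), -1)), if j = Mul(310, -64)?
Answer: Rational(1442815, 734078) ≈ 1.9655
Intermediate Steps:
Function('A')(x) = Rational(2, 37) (Function('A')(x) = Mul(Rational(-1, 3), Mul(-6, Pow(37, -1))) = Mul(Rational(-1, 3), Mul(-6, Rational(1, 37))) = Mul(Rational(-1, 3), Rational(-6, 37)) = Rational(2, 37))
j = -19840
Mul(Add(-7151, -31844), Pow(Add(Function('A')(Function('g')(0, -13)), j), -1)) = Mul(Add(-7151, -31844), Pow(Add(Rational(2, 37), -19840), -1)) = Mul(-38995, Pow(Rational(-734078, 37), -1)) = Mul(-38995, Rational(-37, 734078)) = Rational(1442815, 734078)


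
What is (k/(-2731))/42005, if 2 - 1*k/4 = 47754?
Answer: 191008/114715655 ≈ 0.0016651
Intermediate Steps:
k = -191008 (k = 8 - 4*47754 = 8 - 191016 = -191008)
(k/(-2731))/42005 = -191008/(-2731)/42005 = -191008*(-1/2731)*(1/42005) = (191008/2731)*(1/42005) = 191008/114715655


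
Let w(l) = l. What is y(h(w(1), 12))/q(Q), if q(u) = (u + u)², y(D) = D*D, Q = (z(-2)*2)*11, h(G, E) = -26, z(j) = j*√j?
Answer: -169/3872 ≈ -0.043647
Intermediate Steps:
z(j) = j^(3/2)
Q = -44*I*√2 (Q = ((-2)^(3/2)*2)*11 = (-2*I*√2*2)*11 = -4*I*√2*11 = -44*I*√2 ≈ -62.225*I)
y(D) = D²
q(u) = 4*u² (q(u) = (2*u)² = 4*u²)
y(h(w(1), 12))/q(Q) = (-26)²/((4*(-44*I*√2)²)) = 676/((4*(-3872))) = 676/(-15488) = 676*(-1/15488) = -169/3872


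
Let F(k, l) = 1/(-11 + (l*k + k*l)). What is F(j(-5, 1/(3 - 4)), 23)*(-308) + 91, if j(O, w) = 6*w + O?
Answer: 4305/47 ≈ 91.596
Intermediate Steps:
j(O, w) = O + 6*w
F(k, l) = 1/(-11 + 2*k*l) (F(k, l) = 1/(-11 + (k*l + k*l)) = 1/(-11 + 2*k*l))
F(j(-5, 1/(3 - 4)), 23)*(-308) + 91 = -308/(-11 + 2*(-5 + 6/(3 - 4))*23) + 91 = -308/(-11 + 2*(-5 + 6/(-1))*23) + 91 = -308/(-11 + 2*(-5 + 6*(-1))*23) + 91 = -308/(-11 + 2*(-5 - 6)*23) + 91 = -308/(-11 + 2*(-11)*23) + 91 = -308/(-11 - 506) + 91 = -308/(-517) + 91 = -1/517*(-308) + 91 = 28/47 + 91 = 4305/47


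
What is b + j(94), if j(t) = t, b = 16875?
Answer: 16969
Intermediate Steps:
b + j(94) = 16875 + 94 = 16969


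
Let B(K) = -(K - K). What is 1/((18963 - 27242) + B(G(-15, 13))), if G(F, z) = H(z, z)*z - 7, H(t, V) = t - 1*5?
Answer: -1/8279 ≈ -0.00012079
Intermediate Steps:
H(t, V) = -5 + t (H(t, V) = t - 5 = -5 + t)
G(F, z) = -7 + z*(-5 + z) (G(F, z) = (-5 + z)*z - 7 = z*(-5 + z) - 7 = -7 + z*(-5 + z))
B(K) = 0 (B(K) = -1*0 = 0)
1/((18963 - 27242) + B(G(-15, 13))) = 1/((18963 - 27242) + 0) = 1/(-8279 + 0) = 1/(-8279) = -1/8279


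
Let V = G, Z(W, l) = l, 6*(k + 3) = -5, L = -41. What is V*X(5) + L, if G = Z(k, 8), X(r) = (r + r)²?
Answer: 759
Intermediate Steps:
k = -23/6 (k = -3 + (⅙)*(-5) = -3 - ⅚ = -23/6 ≈ -3.8333)
X(r) = 4*r² (X(r) = (2*r)² = 4*r²)
G = 8
V = 8
V*X(5) + L = 8*(4*5²) - 41 = 8*(4*25) - 41 = 8*100 - 41 = 800 - 41 = 759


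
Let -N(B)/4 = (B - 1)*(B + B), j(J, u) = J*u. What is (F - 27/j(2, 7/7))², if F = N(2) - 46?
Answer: 22801/4 ≈ 5700.3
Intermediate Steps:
N(B) = -8*B*(-1 + B) (N(B) = -4*(B - 1)*(B + B) = -4*(-1 + B)*2*B = -8*B*(-1 + B))
F = -62 (F = 8*2*(1 - 1*2) - 46 = 8*2*(1 - 2) - 46 = 8*2*(-1) - 46 = -16 - 46 = -62)
(F - 27/j(2, 7/7))² = (-62 - 27/(2*(7/7)))² = (-62 - 27/(2*(7*(⅐))))² = (-62 - 27/(2*1))² = (-62 - 27/2)² = (-151/2)² = 22801/4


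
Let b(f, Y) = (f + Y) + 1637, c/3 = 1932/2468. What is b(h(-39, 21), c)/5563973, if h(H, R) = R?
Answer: 1024435/3432971341 ≈ 0.00029841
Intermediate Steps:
c = 1449/617 (c = 3*(1932/2468) = 3*(1932*(1/2468)) = 3*(483/617) = 1449/617 ≈ 2.3485)
b(f, Y) = 1637 + Y + f (b(f, Y) = (Y + f) + 1637 = 1637 + Y + f)
b(h(-39, 21), c)/5563973 = (1637 + 1449/617 + 21)/5563973 = (1024435/617)*(1/5563973) = 1024435/3432971341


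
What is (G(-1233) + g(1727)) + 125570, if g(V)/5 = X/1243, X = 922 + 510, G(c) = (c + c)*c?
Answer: 3935529124/1243 ≈ 3.1662e+6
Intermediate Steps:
G(c) = 2*c² (G(c) = (2*c)*c = 2*c²)
X = 1432
g(V) = 7160/1243 (g(V) = 5*(1432/1243) = 7160/1243)
(G(-1233) + g(1727)) + 125570 = (2*(-1233)² + 7160/1243) + 125570 = (2*1520289 + 7160/1243) + 125570 = (3040578 + 7160/1243) + 125570 = 3779445614/1243 + 125570 = 3935529124/1243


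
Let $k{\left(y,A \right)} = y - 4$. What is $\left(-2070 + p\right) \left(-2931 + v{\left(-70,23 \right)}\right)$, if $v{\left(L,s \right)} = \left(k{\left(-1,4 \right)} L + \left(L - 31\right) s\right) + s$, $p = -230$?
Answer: $11226300$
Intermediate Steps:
$k{\left(y,A \right)} = -4 + y$
$v{\left(L,s \right)} = s - 5 L + s \left(-31 + L\right)$ ($v{\left(L,s \right)} = \left(\left(-4 - 1\right) L + \left(L - 31\right) s\right) + s = \left(- 5 L + \left(L - 31\right) s\right) + s = \left(- 5 L + \left(-31 + L\right) s\right) + s = \left(- 5 L + s \left(-31 + L\right)\right) + s = s - 5 L + s \left(-31 + L\right)$)
$\left(-2070 + p\right) \left(-2931 + v{\left(-70,23 \right)}\right) = \left(-2070 - 230\right) \left(-2931 - 1950\right) = - 2300 \left(-2931 - 1950\right) = \left(-2300\right) \left(-4881\right) = 11226300$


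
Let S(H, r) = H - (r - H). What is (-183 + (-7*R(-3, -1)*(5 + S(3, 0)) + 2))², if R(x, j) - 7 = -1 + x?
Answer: 169744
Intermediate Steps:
R(x, j) = 6 + x (R(x, j) = 7 + (-1 + x) = 6 + x)
S(H, r) = -r + 2*H (S(H, r) = H + (H - r) = -r + 2*H)
(-183 + (-7*R(-3, -1)*(5 + S(3, 0)) + 2))² = (-183 + (-7*(6 - 3)*(5 + (-1*0 + 2*3)) + 2))² = (-183 + (-21*(5 + (0 + 6)) + 2))² = (-183 + (-21*(5 + 6) + 2))² = (-183 + (-21*11 + 2))² = (-183 + (-7*33 + 2))² = (-183 + (-231 + 2))² = (-183 - 229)² = (-412)² = 169744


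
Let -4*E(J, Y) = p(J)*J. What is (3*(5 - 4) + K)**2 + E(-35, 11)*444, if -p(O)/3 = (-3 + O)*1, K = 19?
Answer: 443374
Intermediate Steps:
p(O) = 9 - 3*O (p(O) = -3*(-3 + O) = 9 - 3*O)
E(J, Y) = -J*(9 - 3*J)/4 (E(J, Y) = -(9 - 3*J)*J/4 = -J*(9 - 3*J)/4)
(3*(5 - 4) + K)**2 + E(-35, 11)*444 = (3*(5 - 4) + 19)**2 + ((3/4)*(-35)*(-3 - 35))*444 = (3*1 + 19)**2 + ((3/4)*(-35)*(-38))*444 = (3 + 19)**2 + (1995/2)*444 = 22**2 + 442890 = 484 + 442890 = 443374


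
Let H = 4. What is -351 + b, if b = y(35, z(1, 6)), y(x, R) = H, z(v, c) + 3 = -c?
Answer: -347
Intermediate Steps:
z(v, c) = -3 - c
y(x, R) = 4
b = 4
-351 + b = -351 + 4 = -347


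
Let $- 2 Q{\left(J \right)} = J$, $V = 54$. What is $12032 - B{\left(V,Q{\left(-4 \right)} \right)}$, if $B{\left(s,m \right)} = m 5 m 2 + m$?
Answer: $11990$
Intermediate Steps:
$Q{\left(J \right)} = - \frac{J}{2}$
$B{\left(s,m \right)} = m + 10 m^{2}$ ($B{\left(s,m \right)} = m 10 m + m = 10 m^{2} + m = m + 10 m^{2}$)
$12032 - B{\left(V,Q{\left(-4 \right)} \right)} = 12032 - \left(- \frac{1}{2}\right) \left(-4\right) \left(1 + 10 \left(\left(- \frac{1}{2}\right) \left(-4\right)\right)\right) = 12032 - 2 \left(1 + 10 \cdot 2\right) = 12032 - 2 \left(1 + 20\right) = 12032 - 2 \cdot 21 = 12032 - 42 = 11990$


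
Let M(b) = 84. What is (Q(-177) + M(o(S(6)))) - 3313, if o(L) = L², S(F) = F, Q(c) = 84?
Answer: -3145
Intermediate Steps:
(Q(-177) + M(o(S(6)))) - 3313 = (84 + 84) - 3313 = 168 - 3313 = -3145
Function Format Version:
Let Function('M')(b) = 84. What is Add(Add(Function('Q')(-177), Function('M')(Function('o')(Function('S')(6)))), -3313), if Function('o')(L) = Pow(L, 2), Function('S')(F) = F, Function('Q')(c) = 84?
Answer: -3145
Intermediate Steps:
Add(Add(Function('Q')(-177), Function('M')(Function('o')(Function('S')(6)))), -3313) = Add(Add(84, 84), -3313) = Add(168, -3313) = -3145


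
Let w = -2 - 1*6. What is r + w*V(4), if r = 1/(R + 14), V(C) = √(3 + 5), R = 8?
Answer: 1/22 - 16*√2 ≈ -22.582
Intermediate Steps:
V(C) = 2*√2 (V(C) = √8 = 2*√2)
w = -8 (w = -2 - 6 = -8)
r = 1/22 (r = 1/(8 + 14) = 1/22 ≈ 0.045455)
r + w*V(4) = 1/22 - 16*√2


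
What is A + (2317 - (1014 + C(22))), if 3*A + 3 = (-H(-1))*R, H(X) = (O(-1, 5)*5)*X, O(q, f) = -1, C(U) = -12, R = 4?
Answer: 3922/3 ≈ 1307.3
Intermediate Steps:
H(X) = -5*X (H(X) = (-1*5)*X = -5*X)
A = -23/3 (A = -1 + (-(-5)*(-1)*4)/3 = -1 + (-1*5*4)/3 = -1 + (-5*4)/3 = -1 + (⅓)*(-20) = -1 - 20/3 = -23/3 ≈ -7.6667)
A + (2317 - (1014 + C(22))) = -23/3 + (2317 - (1014 - 12)) = -23/3 + (2317 - 1*1002) = -23/3 + (2317 - 1002) = -23/3 + 1315 = 3922/3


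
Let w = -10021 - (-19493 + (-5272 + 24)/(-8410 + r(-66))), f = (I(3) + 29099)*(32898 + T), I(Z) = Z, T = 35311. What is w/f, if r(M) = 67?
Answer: 39509824/8280503913537 ≈ 4.7714e-6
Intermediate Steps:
f = 1985018318 (f = (3 + 29099)*(32898 + 35311) = 29102*68209 = 1985018318)
w = 79019648/8343 (w = -10021 - (-19493 + (-5272 + 24)/(-8410 + 67)) = -10021 - (-19493 - 5248/(-8343)) = -10021 - (-19493 - 5248*(-1/8343)) = -10021 - (-19493 + 5248/8343) = -10021 - 1*(-162624851/8343) = -10021 + 162624851/8343 = 79019648/8343 ≈ 9471.4)
w/f = (79019648/8343)/1985018318 = (79019648/8343)*(1/1985018318) = 39509824/8280503913537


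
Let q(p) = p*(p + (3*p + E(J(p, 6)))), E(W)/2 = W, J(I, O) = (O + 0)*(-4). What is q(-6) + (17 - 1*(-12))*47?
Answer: 1795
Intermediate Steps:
J(I, O) = -4*O (J(I, O) = O*(-4) = -4*O)
E(W) = 2*W
q(p) = p*(-48 + 4*p) (q(p) = p*(p + (3*p + 2*(-4*6))) = p*(p + (3*p + 2*(-24))) = p*(p + (3*p - 48)) = p*(p + (-48 + 3*p)) = p*(-48 + 4*p))
q(-6) + (17 - 1*(-12))*47 = 4*(-6)*(-12 - 6) + (17 - 1*(-12))*47 = 4*(-6)*(-18) + (17 + 12)*47 = 432 + 29*47 = 432 + 1363 = 1795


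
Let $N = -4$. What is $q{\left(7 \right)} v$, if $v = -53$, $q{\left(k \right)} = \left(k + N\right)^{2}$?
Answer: $-477$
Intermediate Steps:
$q{\left(k \right)} = \left(-4 + k\right)^{2}$ ($q{\left(k \right)} = \left(k - 4\right)^{2} = \left(-4 + k\right)^{2}$)
$q{\left(7 \right)} v = \left(-4 + 7\right)^{2} \left(-53\right) = 3^{2} \left(-53\right) = 9 \left(-53\right) = -477$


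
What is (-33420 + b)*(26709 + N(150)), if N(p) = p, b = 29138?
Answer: -115010238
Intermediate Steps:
(-33420 + b)*(26709 + N(150)) = (-33420 + 29138)*(26709 + 150) = -4282*26859 = -115010238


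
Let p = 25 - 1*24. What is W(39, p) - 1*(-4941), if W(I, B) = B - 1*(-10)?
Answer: 4952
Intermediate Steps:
p = 1 (p = 25 - 24 = 1)
W(I, B) = 10 + B (W(I, B) = B + 10 = 10 + B)
W(39, p) - 1*(-4941) = (10 + 1) - 1*(-4941) = 11 + 4941 = 4952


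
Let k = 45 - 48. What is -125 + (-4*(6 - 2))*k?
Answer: -77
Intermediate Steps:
k = -3
-125 + (-4*(6 - 2))*k = -125 - 4*(6 - 2)*(-3) = -125 - 4*4*(-3) = -125 - 16*(-3) = -125 + 48 = -77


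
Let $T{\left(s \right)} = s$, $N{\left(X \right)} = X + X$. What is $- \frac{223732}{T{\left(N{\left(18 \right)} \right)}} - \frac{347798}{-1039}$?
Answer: $- \frac{54984205}{9351} \approx -5880.0$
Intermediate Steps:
$N{\left(X \right)} = 2 X$
$- \frac{223732}{T{\left(N{\left(18 \right)} \right)}} - \frac{347798}{-1039} = - \frac{223732}{2 \cdot 18} - \frac{347798}{-1039} = - \frac{223732}{36} - - \frac{347798}{1039} = \left(-223732\right) \frac{1}{36} + \frac{347798}{1039} = - \frac{55933}{9} + \frac{347798}{1039} = - \frac{54984205}{9351}$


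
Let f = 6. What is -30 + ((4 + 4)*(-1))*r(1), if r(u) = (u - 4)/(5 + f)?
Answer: -306/11 ≈ -27.818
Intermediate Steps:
r(u) = -4/11 + u/11 (r(u) = (u - 4)/(5 + 6) = (-4 + u)/11 = (-4 + u)*(1/11) = -4/11 + u/11)
-30 + ((4 + 4)*(-1))*r(1) = -30 + ((4 + 4)*(-1))*(-4/11 + (1/11)*1) = -30 + (8*(-1))*(-4/11 + 1/11) = -30 - 8*(-3/11) = -30 + 24/11 = -306/11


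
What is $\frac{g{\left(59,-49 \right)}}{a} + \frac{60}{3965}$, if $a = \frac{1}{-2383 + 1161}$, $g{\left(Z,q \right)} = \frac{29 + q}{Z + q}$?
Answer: $\frac{1938104}{793} \approx 2444.0$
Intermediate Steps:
$g{\left(Z,q \right)} = \frac{29 + q}{Z + q}$
$a = - \frac{1}{1222}$ ($a = \frac{1}{-1222} = - \frac{1}{1222} \approx -0.00081833$)
$\frac{g{\left(59,-49 \right)}}{a} + \frac{60}{3965} = \frac{\frac{1}{59 - 49} \left(29 - 49\right)}{- \frac{1}{1222}} + \frac{60}{3965} = \frac{1}{10} \left(-20\right) \left(-1222\right) + 60 \cdot \frac{1}{3965} = \frac{1}{10} \left(-20\right) \left(-1222\right) + \frac{12}{793} = \left(-2\right) \left(-1222\right) + \frac{12}{793} = 2444 + \frac{12}{793} = \frac{1938104}{793}$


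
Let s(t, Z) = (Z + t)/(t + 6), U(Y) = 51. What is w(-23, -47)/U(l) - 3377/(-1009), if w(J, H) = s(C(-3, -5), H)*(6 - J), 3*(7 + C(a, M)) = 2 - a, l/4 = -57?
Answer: -4249523/102918 ≈ -41.290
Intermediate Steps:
l = -228 (l = 4*(-57) = -228)
C(a, M) = -19/3 - a/3 (C(a, M) = -7 + (2 - a)/3 = -7 + (⅔ - a/3) = -19/3 - a/3)
s(t, Z) = (Z + t)/(6 + t)
w(J, H) = (-8 + 3*H/2)*(6 - J) (w(J, H) = ((H + (-19/3 - ⅓*(-3)))/(6 + (-19/3 - ⅓*(-3))))*(6 - J) = ((H + (-19/3 + 1))/(6 + (-19/3 + 1)))*(6 - J) = ((H - 16/3)/(6 - 16/3))*(6 - J) = ((-16/3 + H)/(⅔))*(6 - J) = (3*(-16/3 + H)/2)*(6 - J) = (-8 + 3*H/2)*(6 - J))
w(-23, -47)/U(l) - 3377/(-1009) = -(-16 + 3*(-47))*(-6 - 23)/2/51 - 3377/(-1009) = -½*(-16 - 141)*(-29)*(1/51) - 3377*(-1/1009) = -½*(-157)*(-29)*(1/51) + 3377/1009 = -4553/2*1/51 + 3377/1009 = -4553/102 + 3377/1009 = -4249523/102918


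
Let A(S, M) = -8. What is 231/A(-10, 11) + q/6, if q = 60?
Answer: -151/8 ≈ -18.875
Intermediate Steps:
231/A(-10, 11) + q/6 = 231/(-8) + 60/6 = 231*(-1/8) + 60*(1/6) = -231/8 + 10 = -151/8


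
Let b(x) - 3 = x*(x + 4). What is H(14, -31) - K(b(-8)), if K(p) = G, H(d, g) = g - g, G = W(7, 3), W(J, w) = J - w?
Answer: -4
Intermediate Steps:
G = 4 (G = 7 - 1*3 = 7 - 3 = 4)
H(d, g) = 0
b(x) = 3 + x*(4 + x) (b(x) = 3 + x*(x + 4) = 3 + x*(4 + x))
K(p) = 4
H(14, -31) - K(b(-8)) = 0 - 1*4 = 0 - 4 = -4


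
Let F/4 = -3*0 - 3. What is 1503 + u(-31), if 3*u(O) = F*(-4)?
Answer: 1519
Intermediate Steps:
F = -12 (F = 4*(-3*0 - 3) = 4*(0 - 3) = 4*(-3) = -12)
u(O) = 16 (u(O) = (-12*(-4))/3 = (⅓)*48 = 16)
1503 + u(-31) = 1503 + 16 = 1519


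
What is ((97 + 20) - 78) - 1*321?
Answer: -282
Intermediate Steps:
((97 + 20) - 78) - 1*321 = (117 - 78) - 321 = 39 - 321 = -282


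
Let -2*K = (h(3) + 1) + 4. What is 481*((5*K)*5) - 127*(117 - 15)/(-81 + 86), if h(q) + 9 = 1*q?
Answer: 34217/10 ≈ 3421.7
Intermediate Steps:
h(q) = -9 + q (h(q) = -9 + 1*q = -9 + q)
K = 1/2 (K = -(((-9 + 3) + 1) + 4)/2 = -((-6 + 1) + 4)/2 = -(-5 + 4)/2 = -1/2*(-1) = 1/2 ≈ 0.50000)
481*((5*K)*5) - 127*(117 - 15)/(-81 + 86) = 481*((5*(1/2))*5) - 127*(117 - 15)/(-81 + 86) = 481*((5/2)*5) - 127/(5/102) = 481*(25/2) - 127/(5*(1/102)) = 12025/2 - 127/5/102 = 12025/2 - 127*102/5 = 12025/2 - 12954/5 = 34217/10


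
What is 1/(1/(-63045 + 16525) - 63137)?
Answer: -46520/2937133241 ≈ -1.5839e-5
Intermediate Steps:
1/(1/(-63045 + 16525) - 63137) = 1/(1/(-46520) - 63137) = 1/(-1/46520 - 63137) = 1/(-2937133241/46520) = -46520/2937133241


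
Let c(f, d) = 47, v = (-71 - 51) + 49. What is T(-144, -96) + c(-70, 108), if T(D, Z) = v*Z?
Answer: 7055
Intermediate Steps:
v = -73 (v = -122 + 49 = -73)
T(D, Z) = -73*Z
T(-144, -96) + c(-70, 108) = -73*(-96) + 47 = 7008 + 47 = 7055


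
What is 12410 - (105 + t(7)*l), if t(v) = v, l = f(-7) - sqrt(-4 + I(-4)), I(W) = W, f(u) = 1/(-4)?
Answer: 49227/4 + 14*I*sqrt(2) ≈ 12307.0 + 19.799*I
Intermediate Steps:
f(u) = -1/4
l = -1/4 - 2*I*sqrt(2) (l = -1/4 - sqrt(-4 - 4) = -1/4 - sqrt(-8) = -1/4 - 2*I*sqrt(2) ≈ -0.25 - 2.8284*I)
12410 - (105 + t(7)*l) = 12410 - (105 + 7*(-1/4 - 2*I*sqrt(2))) = 12410 - (105 + (-7/4 - 14*I*sqrt(2))) = 12410 - (413/4 - 14*I*sqrt(2)) = 12410 + (-413/4 + 14*I*sqrt(2)) = 49227/4 + 14*I*sqrt(2)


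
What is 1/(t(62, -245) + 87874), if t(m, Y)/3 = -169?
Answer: 1/87367 ≈ 1.1446e-5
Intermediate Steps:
t(m, Y) = -507 (t(m, Y) = 3*(-169) = -507)
1/(t(62, -245) + 87874) = 1/(-507 + 87874) = 1/87367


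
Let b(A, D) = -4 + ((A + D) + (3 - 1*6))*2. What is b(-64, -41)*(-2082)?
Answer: 458040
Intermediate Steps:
b(A, D) = -10 + 2*A + 2*D (b(A, D) = -4 + ((A + D) + (3 - 6))*2 = -4 + ((A + D) - 3)*2 = -4 + (-3 + A + D)*2 = -4 + (-6 + 2*A + 2*D) = -10 + 2*A + 2*D)
b(-64, -41)*(-2082) = (-10 + 2*(-64) + 2*(-41))*(-2082) = (-10 - 128 - 82)*(-2082) = -220*(-2082) = 458040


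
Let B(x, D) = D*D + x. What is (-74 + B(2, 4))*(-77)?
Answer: 4312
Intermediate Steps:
B(x, D) = x + D**2 (B(x, D) = D**2 + x = x + D**2)
(-74 + B(2, 4))*(-77) = (-74 + (2 + 4**2))*(-77) = (-74 + (2 + 16))*(-77) = (-74 + 18)*(-77) = -56*(-77) = 4312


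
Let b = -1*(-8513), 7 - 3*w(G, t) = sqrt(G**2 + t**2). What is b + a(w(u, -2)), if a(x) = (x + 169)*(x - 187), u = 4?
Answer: -69373/3 + 80*sqrt(5)/9 ≈ -23104.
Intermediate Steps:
w(G, t) = 7/3 - sqrt(G**2 + t**2)/3
a(x) = (-187 + x)*(169 + x) (a(x) = (169 + x)*(-187 + x) = (-187 + x)*(169 + x))
b = 8513
b + a(w(u, -2)) = 8513 + (-31603 + (7/3 - sqrt(4**2 + (-2)**2)/3)**2 - 18*(7/3 - sqrt(4**2 + (-2)**2)/3)) = 8513 + (-31603 + (7/3 - sqrt(16 + 4)/3)**2 - 18*(7/3 - sqrt(16 + 4)/3)) = 8513 + (-31603 + (7/3 - 2*sqrt(5)/3)**2 - 18*(7/3 - 2*sqrt(5)/3)) = 8513 + (-31603 + (7/3 - 2*sqrt(5)/3)**2 + (-42 + 12*sqrt(5))) = 8513 + (-31645 + (7/3 - 2*sqrt(5)/3)**2 + 12*sqrt(5)) = -23132 + (7/3 - 2*sqrt(5)/3)**2 + 12*sqrt(5)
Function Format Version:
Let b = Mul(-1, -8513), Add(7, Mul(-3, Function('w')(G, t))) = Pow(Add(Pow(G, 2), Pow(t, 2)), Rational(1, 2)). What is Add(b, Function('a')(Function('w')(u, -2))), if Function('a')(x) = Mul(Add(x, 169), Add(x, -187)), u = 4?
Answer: Add(Rational(-69373, 3), Mul(Rational(80, 9), Pow(5, Rational(1, 2)))) ≈ -23104.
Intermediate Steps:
Function('w')(G, t) = Add(Rational(7, 3), Mul(Rational(-1, 3), Pow(Add(Pow(G, 2), Pow(t, 2)), Rational(1, 2))))
Function('a')(x) = Mul(Add(-187, x), Add(169, x)) (Function('a')(x) = Mul(Add(169, x), Add(-187, x)) = Mul(Add(-187, x), Add(169, x)))
b = 8513
Add(b, Function('a')(Function('w')(u, -2))) = Add(8513, Add(-31603, Pow(Add(Rational(7, 3), Mul(Rational(-1, 3), Pow(Add(Pow(4, 2), Pow(-2, 2)), Rational(1, 2)))), 2), Mul(-18, Add(Rational(7, 3), Mul(Rational(-1, 3), Pow(Add(Pow(4, 2), Pow(-2, 2)), Rational(1, 2))))))) = Add(8513, Add(-31603, Pow(Add(Rational(7, 3), Mul(Rational(-1, 3), Pow(Add(16, 4), Rational(1, 2)))), 2), Mul(-18, Add(Rational(7, 3), Mul(Rational(-1, 3), Pow(Add(16, 4), Rational(1, 2))))))) = Add(8513, Add(-31603, Pow(Add(Rational(7, 3), Mul(Rational(-1, 3), Pow(20, Rational(1, 2)))), 2), Mul(-18, Add(Rational(7, 3), Mul(Rational(-1, 3), Pow(20, Rational(1, 2))))))) = Add(8513, Add(-31603, Pow(Add(Rational(7, 3), Mul(Rational(-1, 3), Mul(2, Pow(5, Rational(1, 2))))), 2), Mul(-18, Add(Rational(7, 3), Mul(Rational(-1, 3), Mul(2, Pow(5, Rational(1, 2)))))))) = Add(8513, Add(-31603, Pow(Add(Rational(7, 3), Mul(Rational(-2, 3), Pow(5, Rational(1, 2)))), 2), Mul(-18, Add(Rational(7, 3), Mul(Rational(-2, 3), Pow(5, Rational(1, 2))))))) = Add(8513, Add(-31603, Pow(Add(Rational(7, 3), Mul(Rational(-2, 3), Pow(5, Rational(1, 2)))), 2), Add(-42, Mul(12, Pow(5, Rational(1, 2)))))) = Add(8513, Add(-31645, Pow(Add(Rational(7, 3), Mul(Rational(-2, 3), Pow(5, Rational(1, 2)))), 2), Mul(12, Pow(5, Rational(1, 2))))) = Add(-23132, Pow(Add(Rational(7, 3), Mul(Rational(-2, 3), Pow(5, Rational(1, 2)))), 2), Mul(12, Pow(5, Rational(1, 2))))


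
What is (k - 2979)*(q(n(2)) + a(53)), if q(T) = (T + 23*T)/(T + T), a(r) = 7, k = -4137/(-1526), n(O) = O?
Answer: -12327789/218 ≈ -56550.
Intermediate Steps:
k = 591/218 (k = -4137*(-1/1526) = 591/218 ≈ 2.7110)
q(T) = 12 (q(T) = (24*T)/((2*T)) = (24*T)*(1/(2*T)) = 12)
(k - 2979)*(q(n(2)) + a(53)) = (591/218 - 2979)*(12 + 7) = -648831/218*19 = -12327789/218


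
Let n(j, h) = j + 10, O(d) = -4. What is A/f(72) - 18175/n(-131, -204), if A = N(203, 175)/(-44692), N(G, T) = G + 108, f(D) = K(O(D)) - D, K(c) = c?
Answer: 61733097231/410987632 ≈ 150.21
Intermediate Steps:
n(j, h) = 10 + j
f(D) = -4 - D
N(G, T) = 108 + G
A = -311/44692 (A = (108 + 203)/(-44692) = 311*(-1/44692) = -311/44692 ≈ -0.0069587)
A/f(72) - 18175/n(-131, -204) = -311/(44692*(-4 - 1*72)) - 18175/(10 - 131) = -311/(44692*(-4 - 72)) - 18175/(-121) = -311/44692/(-76) - 18175*(-1/121) = -311/44692*(-1/76) + 18175/121 = 311/3396592 + 18175/121 = 61733097231/410987632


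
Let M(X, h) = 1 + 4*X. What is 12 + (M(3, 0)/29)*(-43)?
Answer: -211/29 ≈ -7.2759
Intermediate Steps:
12 + (M(3, 0)/29)*(-43) = 12 + ((1 + 4*3)/29)*(-43) = 12 + ((1 + 12)*(1/29))*(-43) = 12 + (13*(1/29))*(-43) = 12 + (13/29)*(-43) = 12 - 559/29 = -211/29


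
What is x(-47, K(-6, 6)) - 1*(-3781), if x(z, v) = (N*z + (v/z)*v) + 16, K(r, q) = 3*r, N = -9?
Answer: 198016/47 ≈ 4213.1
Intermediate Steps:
x(z, v) = 16 - 9*z + v**2/z (x(z, v) = (-9*z + (v/z)*v) + 16 = (-9*z + v**2/z) + 16 = 16 - 9*z + v**2/z)
x(-47, K(-6, 6)) - 1*(-3781) = (16 - 9*(-47) + (3*(-6))**2/(-47)) - 1*(-3781) = (16 + 423 + (-18)**2*(-1/47)) + 3781 = (16 + 423 + 324*(-1/47)) + 3781 = (16 + 423 - 324/47) + 3781 = 20309/47 + 3781 = 198016/47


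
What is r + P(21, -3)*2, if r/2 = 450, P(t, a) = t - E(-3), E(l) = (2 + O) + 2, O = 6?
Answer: 922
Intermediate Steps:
E(l) = 10 (E(l) = (2 + 6) + 2 = 8 + 2 = 10)
P(t, a) = -10 + t (P(t, a) = t - 1*10 = t - 10 = -10 + t)
r = 900 (r = 2*450 = 900)
r + P(21, -3)*2 = 900 + (-10 + 21)*2 = 900 + 11*2 = 900 + 22 = 922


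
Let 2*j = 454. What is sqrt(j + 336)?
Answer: sqrt(563) ≈ 23.728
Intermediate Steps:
j = 227 (j = (1/2)*454 = 227)
sqrt(j + 336) = sqrt(227 + 336) = sqrt(563)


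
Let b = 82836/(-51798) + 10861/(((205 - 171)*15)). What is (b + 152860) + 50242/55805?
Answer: 1502510069703241/9827997126 ≈ 1.5288e+5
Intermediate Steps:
b = 86721953/4402830 (b = 82836*(-1/51798) + 10861/((34*15)) = -13806/8633 + 10861/510 = 86721953/4402830 ≈ 19.697)
(b + 152860) + 50242/55805 = (86721953/4402830 + 152860) + 50242/55805 = 673103315753/4402830 + 50242*(1/55805) = 673103315753/4402830 + 50242/55805 = 1502510069703241/9827997126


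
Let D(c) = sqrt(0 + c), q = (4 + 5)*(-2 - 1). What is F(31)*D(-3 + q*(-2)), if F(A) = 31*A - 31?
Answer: 930*sqrt(51) ≈ 6641.5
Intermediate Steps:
q = -27 (q = 9*(-3) = -27)
D(c) = sqrt(c)
F(A) = -31 + 31*A
F(31)*D(-3 + q*(-2)) = (-31 + 31*31)*sqrt(-3 - 27*(-2)) = (-31 + 961)*sqrt(-3 + 54) = 930*sqrt(51)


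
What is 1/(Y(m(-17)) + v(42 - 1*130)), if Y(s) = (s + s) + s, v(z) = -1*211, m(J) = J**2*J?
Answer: -1/14950 ≈ -6.6890e-5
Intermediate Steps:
m(J) = J**3
v(z) = -211
Y(s) = 3*s (Y(s) = 2*s + s = 3*s)
1/(Y(m(-17)) + v(42 - 1*130)) = 1/(3*(-17)**3 - 211) = 1/(3*(-4913) - 211) = 1/(-14739 - 211) = 1/(-14950) = -1/14950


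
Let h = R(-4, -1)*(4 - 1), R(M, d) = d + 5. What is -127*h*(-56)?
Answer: 85344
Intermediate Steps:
R(M, d) = 5 + d
h = 12 (h = (5 - 1)*(4 - 1) = 4*3 = 12)
-127*h*(-56) = -127*12*(-56) = -1524*(-56) = 85344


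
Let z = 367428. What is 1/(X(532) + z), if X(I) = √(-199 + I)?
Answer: 122476/45001111617 - √37/45001111617 ≈ 2.7215e-6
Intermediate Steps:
1/(X(532) + z) = 1/(√(-199 + 532) + 367428) = 1/(√333 + 367428) = 1/(3*√37 + 367428) = 1/(367428 + 3*√37)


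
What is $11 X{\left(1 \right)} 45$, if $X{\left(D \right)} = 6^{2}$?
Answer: $17820$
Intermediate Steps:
$X{\left(D \right)} = 36$
$11 X{\left(1 \right)} 45 = 11 \cdot 36 \cdot 45 = 396 \cdot 45 = 17820$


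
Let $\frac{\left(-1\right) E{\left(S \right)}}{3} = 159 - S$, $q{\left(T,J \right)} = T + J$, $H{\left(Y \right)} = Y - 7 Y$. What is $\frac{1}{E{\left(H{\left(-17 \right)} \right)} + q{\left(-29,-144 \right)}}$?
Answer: $- \frac{1}{344} \approx -0.002907$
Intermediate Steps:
$H{\left(Y \right)} = - 6 Y$ ($H{\left(Y \right)} = Y - 7 Y = - 6 Y$)
$q{\left(T,J \right)} = J + T$
$E{\left(S \right)} = -477 + 3 S$ ($E{\left(S \right)} = - 3 \left(159 - S\right) = -477 + 3 S$)
$\frac{1}{E{\left(H{\left(-17 \right)} \right)} + q{\left(-29,-144 \right)}} = \frac{1}{\left(-477 + 3 \left(\left(-6\right) \left(-17\right)\right)\right) - 173} = \frac{1}{\left(-477 + 3 \cdot 102\right) - 173} = \frac{1}{\left(-477 + 306\right) - 173} = \frac{1}{-171 - 173} = \frac{1}{-344} = - \frac{1}{344}$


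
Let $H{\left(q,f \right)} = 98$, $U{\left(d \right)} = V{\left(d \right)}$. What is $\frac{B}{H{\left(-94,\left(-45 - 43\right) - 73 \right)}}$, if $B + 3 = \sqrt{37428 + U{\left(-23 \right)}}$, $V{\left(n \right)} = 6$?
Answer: $- \frac{3}{98} + \frac{\sqrt{37434}}{98} \approx 1.9437$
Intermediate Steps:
$U{\left(d \right)} = 6$
$B = -3 + \sqrt{37434}$ ($B = -3 + \sqrt{37428 + 6} = -3 + \sqrt{37434} \approx 190.48$)
$\frac{B}{H{\left(-94,\left(-45 - 43\right) - 73 \right)}} = \frac{-3 + \sqrt{37434}}{98} = \left(-3 + \sqrt{37434}\right) \frac{1}{98} = - \frac{3}{98} + \frac{\sqrt{37434}}{98}$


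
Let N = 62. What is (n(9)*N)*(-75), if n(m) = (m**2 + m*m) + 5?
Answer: -776550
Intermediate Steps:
n(m) = 5 + 2*m**2 (n(m) = (m**2 + m**2) + 5 = 2*m**2 + 5 = 5 + 2*m**2)
(n(9)*N)*(-75) = ((5 + 2*9**2)*62)*(-75) = ((5 + 2*81)*62)*(-75) = ((5 + 162)*62)*(-75) = (167*62)*(-75) = 10354*(-75) = -776550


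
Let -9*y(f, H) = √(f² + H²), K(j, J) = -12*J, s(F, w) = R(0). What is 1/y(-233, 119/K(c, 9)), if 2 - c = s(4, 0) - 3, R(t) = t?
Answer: -972*√633241057/633241057 ≈ -0.038626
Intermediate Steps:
s(F, w) = 0
c = 5 (c = 2 - (0 - 3) = 2 - 1*(-3) = 2 + 3 = 5)
y(f, H) = -√(H² + f²)/9 (y(f, H) = -√(f² + H²)/9 = -√(H² + f²)/9)
1/y(-233, 119/K(c, 9)) = 1/(-√((119/((-12*9)))² + (-233)²)/9) = 1/(-√((119/(-108))² + 54289)/9) = 1/(-√((119*(-1/108))² + 54289)/9) = 1/(-√((-119/108)² + 54289)/9) = 1/(-√(14161/11664 + 54289)/9) = 1/(-√633241057/972) = -972*√633241057/633241057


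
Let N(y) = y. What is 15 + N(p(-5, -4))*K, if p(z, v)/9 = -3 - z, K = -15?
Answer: -255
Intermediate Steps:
p(z, v) = -27 - 9*z (p(z, v) = 9*(-3 - z) = -27 - 9*z)
15 + N(p(-5, -4))*K = 15 + (-27 - 9*(-5))*(-15) = 15 + (-27 + 45)*(-15) = 15 + 18*(-15) = 15 - 270 = -255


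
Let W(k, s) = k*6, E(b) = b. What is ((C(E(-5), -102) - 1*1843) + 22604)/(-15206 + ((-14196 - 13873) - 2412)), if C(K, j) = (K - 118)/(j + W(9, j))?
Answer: -110739/243664 ≈ -0.45447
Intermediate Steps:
W(k, s) = 6*k
C(K, j) = (-118 + K)/(54 + j) (C(K, j) = (K - 118)/(j + 6*9) = (-118 + K)/(j + 54) = (-118 + K)/(54 + j))
((C(E(-5), -102) - 1*1843) + 22604)/(-15206 + ((-14196 - 13873) - 2412)) = (((-118 - 5)/(54 - 102) - 1*1843) + 22604)/(-15206 + ((-14196 - 13873) - 2412)) = ((-123/(-48) - 1843) + 22604)/(-15206 + (-28069 - 2412)) = ((-1/48*(-123) - 1843) + 22604)/(-15206 - 30481) = ((41/16 - 1843) + 22604)/(-45687) = (-29447/16 + 22604)*(-1/45687) = (332217/16)*(-1/45687) = -110739/243664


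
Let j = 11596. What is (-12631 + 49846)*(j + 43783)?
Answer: 2060929485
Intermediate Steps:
(-12631 + 49846)*(j + 43783) = (-12631 + 49846)*(11596 + 43783) = 37215*55379 = 2060929485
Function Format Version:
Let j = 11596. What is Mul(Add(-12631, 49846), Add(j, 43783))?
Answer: 2060929485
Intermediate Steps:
Mul(Add(-12631, 49846), Add(j, 43783)) = Mul(Add(-12631, 49846), Add(11596, 43783)) = Mul(37215, 55379) = 2060929485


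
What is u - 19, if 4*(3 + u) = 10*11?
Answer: 11/2 ≈ 5.5000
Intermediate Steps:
u = 49/2 (u = -3 + (10*11)/4 = -3 + (¼)*110 = -3 + 55/2 = 49/2 ≈ 24.500)
u - 19 = 49/2 - 19 = 11/2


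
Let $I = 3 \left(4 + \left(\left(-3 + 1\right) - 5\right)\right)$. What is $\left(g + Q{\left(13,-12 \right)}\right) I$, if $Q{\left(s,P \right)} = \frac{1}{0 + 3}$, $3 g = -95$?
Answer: $282$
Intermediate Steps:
$g = - \frac{95}{3}$ ($g = \frac{1}{3} \left(-95\right) = - \frac{95}{3} \approx -31.667$)
$I = -9$ ($I = 3 \left(4 - 7\right) = 3 \left(-3\right) = -9$)
$Q{\left(s,P \right)} = \frac{1}{3}$
$\left(g + Q{\left(13,-12 \right)}\right) I = \left(- \frac{95}{3} + \frac{1}{3}\right) \left(-9\right) = \left(- \frac{94}{3}\right) \left(-9\right) = 282$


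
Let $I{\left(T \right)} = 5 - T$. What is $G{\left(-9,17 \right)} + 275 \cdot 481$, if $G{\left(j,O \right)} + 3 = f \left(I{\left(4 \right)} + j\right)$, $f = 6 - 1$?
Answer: $132232$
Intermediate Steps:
$f = 5$ ($f = 6 - 1 = 5$)
$G{\left(j,O \right)} = 2 + 5 j$ ($G{\left(j,O \right)} = -3 + 5 \left(\left(5 - 4\right) + j\right) = -3 + 5 \left(1 + j\right) = -3 + \left(5 + 5 j\right) = 2 + 5 j$)
$G{\left(-9,17 \right)} + 275 \cdot 481 = \left(2 + 5 \left(-9\right)\right) + 275 \cdot 481 = \left(2 - 45\right) + 132275 = -43 + 132275 = 132232$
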